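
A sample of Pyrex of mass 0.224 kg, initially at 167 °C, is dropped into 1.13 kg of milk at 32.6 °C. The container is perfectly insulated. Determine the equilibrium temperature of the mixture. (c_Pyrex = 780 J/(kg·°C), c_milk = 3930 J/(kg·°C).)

T_f is the heat-capacity-weighted average of the initial temperatures:
T_f = (174.72*167 + 4440.9*32.6) / (174.72 + 4440.9)
    = 173952 / 4615.6 ≈ 37.69 °C

T_f ≈ 37.7 °C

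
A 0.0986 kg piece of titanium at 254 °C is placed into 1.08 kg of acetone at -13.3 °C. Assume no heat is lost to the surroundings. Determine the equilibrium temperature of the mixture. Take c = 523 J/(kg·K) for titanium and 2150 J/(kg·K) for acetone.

T_f is the heat-capacity-weighted average of the initial temperatures:
T_f = (51.57×254 + 2322×(-13.3)) / (51.57 + 2322)
    = -17784 / 2373.6 ≈ -7.49 °C

T_f ≈ -7.5 °C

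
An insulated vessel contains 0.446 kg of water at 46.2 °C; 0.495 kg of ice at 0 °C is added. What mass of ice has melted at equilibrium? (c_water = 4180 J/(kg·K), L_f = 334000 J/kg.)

m_melted ≈ 0.258 kg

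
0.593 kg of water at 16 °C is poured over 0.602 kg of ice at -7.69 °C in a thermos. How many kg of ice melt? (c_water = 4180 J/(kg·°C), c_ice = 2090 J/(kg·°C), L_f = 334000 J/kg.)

m_melted ≈ 0.0898 kg

Cooling the water to 0 °C releases 0.593·4180·16 = 39660 J.
Warming the ice to 0 °C takes 0.602·2090·7.69 = 9675.4 J, leaving 29984 J for melting.
To melt every bit of ice: 0.602·334000 = 201068 J.
Since 29984 < 201068 J, not all the ice melts; equilibrium is at 0 °C.
m_melted·334000 = 29984  ⇒  m_melted ≈ 0.08977 kg.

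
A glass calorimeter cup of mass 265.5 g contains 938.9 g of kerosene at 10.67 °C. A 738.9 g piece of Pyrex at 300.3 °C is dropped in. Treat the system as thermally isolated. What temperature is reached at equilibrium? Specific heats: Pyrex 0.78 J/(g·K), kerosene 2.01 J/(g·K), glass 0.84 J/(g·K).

Setting the total heat transfer to zero:
738.9·0.78·(T − 300.3) + 938.9·2.01·(T − 10.67) + 265.5·0.84·(T − 10.67) = 0
(576.34 + 1887.2 + 223.02) T = 576.34·300.3 + 1887.2·10.67 + 223.02·10.67
T = 195591 / 2686.6 = 72.8 °C

T_f ≈ 72.8 °C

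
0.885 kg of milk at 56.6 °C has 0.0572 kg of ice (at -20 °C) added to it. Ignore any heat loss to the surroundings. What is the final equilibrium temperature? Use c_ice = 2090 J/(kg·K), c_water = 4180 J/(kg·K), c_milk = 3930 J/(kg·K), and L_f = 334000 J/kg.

Sum of m c ΔT and latent-heat terms is zero:
ice -20→0 °C: 0.0572·2090·20 = 2391; fusion: m_ice L_f = 0.0572·334000 = 19105; warm the meltwater: 239.1 T; milk: 3478.1(T − 56.6)
3717.1 T = 196858 − 21496 = 175362
T ≈ 47.18 °C (positive, so assuming full melt was valid).

T_f ≈ 47.2 °C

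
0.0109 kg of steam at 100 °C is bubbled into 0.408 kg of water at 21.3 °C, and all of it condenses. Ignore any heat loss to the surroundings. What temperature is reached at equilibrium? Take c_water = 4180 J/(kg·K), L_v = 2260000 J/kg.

Setting the total heat transfer to zero:
steam→water at 100 °C releases m L_v = 0.0109·2260000 = 24634
  condensed water 100 °C→T: 45.56(T − 100)
  original water: 1705.4(T − 21.3)
1751 T = 24634 + 4556.2 + 36326 = 65516
T ≈ 37.42 °C (< 100 °C, so full condensation is consistent).

T_f ≈ 37.4 °C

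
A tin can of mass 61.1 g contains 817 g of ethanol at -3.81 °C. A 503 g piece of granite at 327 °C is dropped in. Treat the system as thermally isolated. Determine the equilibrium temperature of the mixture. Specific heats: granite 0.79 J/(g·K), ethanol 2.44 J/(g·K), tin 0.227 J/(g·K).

Taking heat into each body as positive, Σ m c ΔT = 0:
503*0.79*(T − 327) + 817*2.44*(T − (-3.81)) + 61.1*0.227*(T − (-3.81)) = 0
2404.7 T = 122292
T ≈ 50.85 °C

T_f ≈ 50.9 °C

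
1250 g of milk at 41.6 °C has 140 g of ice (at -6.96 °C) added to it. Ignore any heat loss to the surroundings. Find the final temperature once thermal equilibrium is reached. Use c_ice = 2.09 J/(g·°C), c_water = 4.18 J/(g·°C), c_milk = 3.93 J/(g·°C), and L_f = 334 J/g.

T_f ≈ 28.3 °C

Conservation of energy gives ΣQ = 0:
ice -6.96→0 °C: 140·2.09·6.96 = 2036.5; latent heat to melt: 140·334 = 46760; warm the meltwater: 585.2 T; milk cools: 1250·3.93·(T − 41.6) = 4912.5(T − 41.6)
5497.7 T = 204360 − 48796 = 155564
T ≈ 28.30 °C (positive, so assuming full melt was valid).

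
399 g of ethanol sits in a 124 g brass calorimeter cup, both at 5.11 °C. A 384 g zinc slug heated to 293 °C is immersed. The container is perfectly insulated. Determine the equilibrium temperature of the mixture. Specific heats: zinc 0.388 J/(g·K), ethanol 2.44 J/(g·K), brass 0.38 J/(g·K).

Setting the total heat transfer to zero:
384*0.388*(T − 293) + 399*2.44*(T − 5.11) + 124*0.38*(T − 5.11) = 0
148.99(T − 293) + 973.56(T − 5.11) + 47.12(T − 5.11) = 0
1169.7 T = 48870
T = 48870 / 1169.7 = 41.8 °C

T_f ≈ 41.8 °C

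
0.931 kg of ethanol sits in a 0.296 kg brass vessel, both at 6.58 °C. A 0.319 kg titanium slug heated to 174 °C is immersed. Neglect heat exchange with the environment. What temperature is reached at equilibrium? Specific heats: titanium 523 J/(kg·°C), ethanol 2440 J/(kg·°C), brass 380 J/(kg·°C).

T_f ≈ 17.5 °C

Energy conservation, ΣQ = 0:
0.319*523*(T − 174) + 0.931*2440*(T − 6.58) + 0.296*380*(T − 6.58) = 0
(166.84 + 2271.6 + 112.48) T = 166.84*174 + 2271.6*6.58 + 112.48*6.58
T = 44717 / 2551 = 17.5 °C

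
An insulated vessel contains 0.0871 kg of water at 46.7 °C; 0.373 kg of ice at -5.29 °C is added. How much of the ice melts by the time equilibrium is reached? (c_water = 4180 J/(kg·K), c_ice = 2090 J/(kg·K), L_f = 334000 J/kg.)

Heat available from the water dropping to 0 °C: 0.0871×4180×46.7 = 17002 J.
Warming the ice to 0 °C takes 0.373×2090×5.29 = 4123.9 J, leaving 12879 J for melting.
Fully melting the ice requires m_ice L_f = 0.373×334000 = 124582 J.
That's not enough to melt it all — equilibrium is at 0 °C with ice remaining.
m_melt = 12879 / L_f = 0.03856 kg.

m_melted ≈ 0.0386 kg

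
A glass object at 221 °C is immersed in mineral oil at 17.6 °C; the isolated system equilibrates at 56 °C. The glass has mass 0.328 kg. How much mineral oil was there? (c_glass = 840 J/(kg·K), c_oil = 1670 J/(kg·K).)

|Q_glass| = |Q_oil|:
0.328×840×(221 − 56) = m×1670×(56 − 17.6)
64128 m = 45461  ⇒  m ≈ 0.7089 kg

m ≈ 0.709 kg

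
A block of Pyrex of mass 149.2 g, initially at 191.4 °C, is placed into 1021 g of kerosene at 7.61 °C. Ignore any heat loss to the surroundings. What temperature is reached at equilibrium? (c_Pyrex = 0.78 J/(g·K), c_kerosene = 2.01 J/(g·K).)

T_f ≈ 17.5 °C

Set heat shed by the hot body equal to heat absorbed by the cold body:
149.2×0.78×(191.4 − T) = 1021×2.01×(T − 7.61)
116.38(191.4 − T) = 2052.2(T − 7.61)
2168.6 T = 37892  ⇒  T ≈ 17.47 °C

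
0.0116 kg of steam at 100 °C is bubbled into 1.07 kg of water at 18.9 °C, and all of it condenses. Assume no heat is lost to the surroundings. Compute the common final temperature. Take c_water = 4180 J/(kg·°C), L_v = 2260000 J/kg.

T_f ≈ 25.6 °C

Energy balance with sensible and latent terms:
condense steam: −0.0116·2260000 = −26216
  condensed water 100 °C→T: 48.49(T − 100)
  water warms: 1.07·4180·(T − 18.9) = 4472.6(T − 18.9)
4521.1 T = 26216 + 4848.8 + 84532 = 115597
T ≈ 25.57 °C (< 100 °C, so full condensation is consistent).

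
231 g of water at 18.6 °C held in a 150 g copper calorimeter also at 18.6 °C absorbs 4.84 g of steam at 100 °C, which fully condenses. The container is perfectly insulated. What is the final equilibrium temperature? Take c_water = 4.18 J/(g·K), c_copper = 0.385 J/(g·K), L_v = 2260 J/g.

Setting the total heat transfer to zero:
steam→water at 100 °C releases m L_v = 4.84·2260 = 10938; condensed water 100 °C→T: 20.23(T − 100); water warms: 231·4.18·(T − 18.6) = 965.58(T − 18.6); copper cup: 150·0.385·(T − 18.6) = 57.75(T − 18.6)
1043.6 T = 10938 + 2023.1 + 19034 = 31995
T ≈ 30.66 °C, under the boiling point, so the assumption holds.

T_f ≈ 30.7 °C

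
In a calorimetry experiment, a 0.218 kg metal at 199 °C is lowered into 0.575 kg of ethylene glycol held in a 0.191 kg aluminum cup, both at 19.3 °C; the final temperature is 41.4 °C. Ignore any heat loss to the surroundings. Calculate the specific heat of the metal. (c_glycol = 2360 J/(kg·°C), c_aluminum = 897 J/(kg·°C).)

c ≈ 983 J/(kg·°C)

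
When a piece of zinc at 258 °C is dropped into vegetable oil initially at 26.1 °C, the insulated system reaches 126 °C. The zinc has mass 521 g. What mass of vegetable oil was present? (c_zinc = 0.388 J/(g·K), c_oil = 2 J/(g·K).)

m ≈ 134 g

Let T be the final temperature. ΣQ_i = 0:
521×0.388×(126 − 258) + m×2×(126 − 26.1) = 0
199.8 m = 26684
m = 26684/199.8 ≈ 133.6 g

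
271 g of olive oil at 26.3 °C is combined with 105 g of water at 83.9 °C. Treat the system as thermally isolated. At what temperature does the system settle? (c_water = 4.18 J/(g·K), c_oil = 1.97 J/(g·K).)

T_f ≈ 52.3 °C

T_f = Σ m_i c_i T_i / Σ m_i c_i:
T_f = (438.9×83.9 + 533.87×26.3) / (438.9 + 533.87)
    = 50864 / 972.77 ≈ 52.29 °C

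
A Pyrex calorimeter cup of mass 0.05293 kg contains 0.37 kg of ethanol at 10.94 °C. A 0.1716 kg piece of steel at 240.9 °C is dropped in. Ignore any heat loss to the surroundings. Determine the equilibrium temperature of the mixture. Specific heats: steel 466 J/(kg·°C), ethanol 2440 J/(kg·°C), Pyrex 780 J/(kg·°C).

Net heat exchanged in the isolated system is zero:
0.1716*466*(T − 240.9) + 0.37*2440*(T − 10.94) + 0.05293*780*(T − 10.94) = 0
(79.97 + 902.8 + 41.29) T = 79.97*240.9 + 902.8*10.94 + 41.29*10.94
T = 29592 / 1024.1 = 28.9 °C

T_f ≈ 28.9 °C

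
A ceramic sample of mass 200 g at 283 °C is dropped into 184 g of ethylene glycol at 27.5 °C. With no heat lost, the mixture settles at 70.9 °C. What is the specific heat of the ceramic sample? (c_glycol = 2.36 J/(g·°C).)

c ≈ 0.444 J/(g·°C)

m_s c (T_s − T_f) = m_glycol c_glycol (T_f − T_0):
200×c×(283 − 70.9) = 184×2.36×(70.9 − 27.5)
42420 c = 18846  ⇒  c ≈ 0.4443 J/(g·°C)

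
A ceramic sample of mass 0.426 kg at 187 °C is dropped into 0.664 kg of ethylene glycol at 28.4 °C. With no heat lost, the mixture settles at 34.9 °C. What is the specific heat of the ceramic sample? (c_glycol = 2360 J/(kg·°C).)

c ≈ 157 J/(kg·°C)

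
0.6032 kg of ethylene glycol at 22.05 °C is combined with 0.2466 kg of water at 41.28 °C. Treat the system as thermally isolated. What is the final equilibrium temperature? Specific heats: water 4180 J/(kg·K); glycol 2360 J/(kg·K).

T_f ≈ 30.1 °C

T_f is the heat-capacity-weighted average of the initial temperatures:
T_f = (1030.8*41.28 + 1423.6*22.05) / (1030.8 + 1423.6)
    = 73940 / 2454.3 ≈ 30.13 °C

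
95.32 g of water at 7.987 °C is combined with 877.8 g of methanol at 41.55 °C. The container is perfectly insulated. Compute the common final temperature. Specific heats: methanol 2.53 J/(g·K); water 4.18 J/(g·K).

Net heat exchanged in the isolated system is zero:
877.8·2.53·(T − 41.55) + 95.32·4.18·(T − 7.987) = 0
2619.3 T = 95458
T = 95458 / 2619.3 = 36.4 °C

T_f ≈ 36.4 °C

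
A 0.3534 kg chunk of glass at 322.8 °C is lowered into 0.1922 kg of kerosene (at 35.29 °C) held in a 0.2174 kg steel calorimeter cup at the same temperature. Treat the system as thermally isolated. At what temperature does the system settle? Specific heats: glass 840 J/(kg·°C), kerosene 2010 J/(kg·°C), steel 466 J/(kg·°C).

T_f ≈ 144.1 °C

Heat gained plus heat lost sum to zero:
0.3534*840*(T − 322.8) + 0.1922*2010*(T − 35.29) + 0.2174*466*(T − 35.29) = 0
296.86(T − 322.8) + 386.32(T − 35.29) + 101.31(T − 35.29) = 0
(296.86 + 386.32 + 101.31) T = 296.86*322.8 + 386.32*35.29 + 101.31*35.29
T ≈ 144.09 °C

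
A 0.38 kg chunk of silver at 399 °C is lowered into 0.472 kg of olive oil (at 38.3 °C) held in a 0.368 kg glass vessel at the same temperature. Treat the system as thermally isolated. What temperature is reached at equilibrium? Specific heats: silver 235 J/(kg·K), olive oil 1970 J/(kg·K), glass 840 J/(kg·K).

T_f ≈ 62.6 °C

Taking heat into each body as positive, Σ m c ΔT = 0:
0.38·235·(T − 399) + 0.472·1970·(T − 38.3) + 0.368·840·(T − 38.3) = 0
89.3(T − 399) + 929.84(T − 38.3) + 309.12(T − 38.3) = 0
(89.3 + 929.84 + 309.12) T = 89.3·399 + 929.84·38.3 + 309.12·38.3
T = 83083 / 1328.3 = 62.6 °C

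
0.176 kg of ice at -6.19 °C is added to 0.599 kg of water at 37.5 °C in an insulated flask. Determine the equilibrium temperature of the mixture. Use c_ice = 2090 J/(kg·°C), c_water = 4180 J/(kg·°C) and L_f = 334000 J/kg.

T_f ≈ 10.1 °C

Energy conservation, ΣQ = 0:
warm ice to 0 °C: 0.176×2090×(0 − (-6.19)) = 2276.9
  latent heat to melt: 0.176×334000 = 58784
  warm the meltwater: 735.68 T
  water: 2503.8(T − 37.5)
3239.5 T = 93893 − 61061 = 32832
T ≈ 10.13 °C — above 0 °C, consistent with complete melting.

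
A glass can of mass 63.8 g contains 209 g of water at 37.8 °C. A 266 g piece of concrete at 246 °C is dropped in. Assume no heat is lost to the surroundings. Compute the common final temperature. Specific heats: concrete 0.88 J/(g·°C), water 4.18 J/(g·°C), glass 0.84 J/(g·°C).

T_f ≈ 79.8 °C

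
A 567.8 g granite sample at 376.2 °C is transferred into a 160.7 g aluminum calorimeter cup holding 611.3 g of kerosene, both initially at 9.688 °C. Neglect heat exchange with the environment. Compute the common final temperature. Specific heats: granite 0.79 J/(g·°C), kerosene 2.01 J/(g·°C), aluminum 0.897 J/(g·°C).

Conservation of energy gives ΣQ = 0:
567.8×0.79×(T − 376.2) + 611.3×2.01×(T − 9.688) + 160.7×0.897×(T − 9.688) = 0
448.56(T − 376.2) + 1228.7(T − 9.688) + 144.15(T − 9.688) = 0
(448.56 + 1228.7 + 144.15) T = 448.56×376.2 + 1228.7×9.688 + 144.15×9.688
T = 182049 / 1821.4 = 99.9 °C

T_f ≈ 99.9 °C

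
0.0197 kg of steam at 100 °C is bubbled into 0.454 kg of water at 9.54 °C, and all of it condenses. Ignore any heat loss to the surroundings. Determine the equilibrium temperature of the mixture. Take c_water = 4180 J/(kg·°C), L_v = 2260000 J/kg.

T_f ≈ 35.8 °C

Heat gained plus heat lost sum to zero:
steam→water at 100 °C releases m L_v = 0.0197×2260000 = 44522; condensate cools 100→T: 0.0197×4180×(T − 100) = 82.35(T − 100); water warms: 0.454×4180×(T − 9.54) = 1897.7(T − 9.54)
1980.1 T = 44522 + 8234.6 + 18104 = 70861
T ≈ 35.79 °C, under the boiling point, so the assumption holds.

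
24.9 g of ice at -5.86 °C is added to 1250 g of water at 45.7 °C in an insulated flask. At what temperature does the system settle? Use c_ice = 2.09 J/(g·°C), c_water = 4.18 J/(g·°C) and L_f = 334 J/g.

Taking heat into each body as positive, Σ m c ΔT = 0:
warm ice to 0 °C: 24.9·2.09·(0 − (-5.86)) = 304.96; fusion: m_ice L_f = 24.9·334 = 8316.6; warm the meltwater: 104.08 T; water: 5225(T − 45.7)
5329.1 T = 238783 − 8621.6 = 230161
T ≈ 43.19 °C. Since T > 0 °C, the all-ice-melts assumption holds.

T_f ≈ 43.2 °C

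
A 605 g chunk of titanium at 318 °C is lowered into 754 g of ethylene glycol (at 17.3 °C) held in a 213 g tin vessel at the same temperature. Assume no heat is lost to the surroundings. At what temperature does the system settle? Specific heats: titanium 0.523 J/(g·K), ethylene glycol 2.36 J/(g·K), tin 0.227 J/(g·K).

T_f ≈ 61.7 °C

Energy conservation, ΣQ = 0:
605·0.523·(T − 318) + 754·2.36·(T − 17.3) + 213·0.227·(T − 17.3) = 0
316.42(T − 318) + 1779.4(T − 17.3) + 48.35(T − 17.3) = 0
(316.42 + 1779.4 + 48.35) T = 316.42·318 + 1779.4·17.3 + 48.35·17.3
T = 132241/2144.2 ≈ 61.67 °C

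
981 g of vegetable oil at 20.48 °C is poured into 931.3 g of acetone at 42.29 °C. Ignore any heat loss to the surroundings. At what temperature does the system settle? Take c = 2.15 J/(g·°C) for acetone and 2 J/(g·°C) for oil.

T_f is the heat-capacity-weighted average of the initial temperatures:
T_f = (2002.3×42.29 + 1962×20.48) / (2002.3 + 1962)
    = 124859 / 3964.3 ≈ 31.50 °C

T_f ≈ 31.5 °C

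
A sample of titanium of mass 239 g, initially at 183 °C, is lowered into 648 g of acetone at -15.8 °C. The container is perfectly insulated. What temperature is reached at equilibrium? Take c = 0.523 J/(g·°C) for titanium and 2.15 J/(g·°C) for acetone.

T_f ≈ 0.6 °C

Let T be the final temperature. ΣQ_i = 0:
239·0.523·(T − 183) + 648·2.15·(T − (-15.8)) = 0
125(T − 183) + 1393.2(T − (-15.8)) = 0
1518.2 T = 861.89
T = 861.89 / 1518.2 = 0.568 °C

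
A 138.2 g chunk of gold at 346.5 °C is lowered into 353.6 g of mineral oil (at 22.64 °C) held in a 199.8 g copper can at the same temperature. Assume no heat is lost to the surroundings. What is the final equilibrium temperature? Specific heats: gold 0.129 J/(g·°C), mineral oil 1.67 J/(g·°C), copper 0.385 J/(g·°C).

Taking heat into each body as positive, Σ m c ΔT = 0:
138.2*0.129*(T − 346.5) + 353.6*1.67*(T − 22.64) + 199.8*0.385*(T − 22.64) = 0
17.83(T − 346.5) + 590.51(T − 22.64) + 76.92(T − 22.64) = 0
685.26 T = 21288
T = 21288 / 685.26 = 31.1 °C

T_f ≈ 31.1 °C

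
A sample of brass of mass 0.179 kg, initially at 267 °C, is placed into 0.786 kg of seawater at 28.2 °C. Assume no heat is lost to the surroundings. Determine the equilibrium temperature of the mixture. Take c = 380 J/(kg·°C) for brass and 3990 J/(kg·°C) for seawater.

T_f ≈ 33.3 °C

Heat lost by the brass equals heat gained by the seawater:
0.179*380*(267 − T) = 0.786*3990*(T − 28.2)
68.02(267 − T) = 3136.1(T − 28.2)
3204.2 T = 106600  ⇒  T ≈ 33.27 °C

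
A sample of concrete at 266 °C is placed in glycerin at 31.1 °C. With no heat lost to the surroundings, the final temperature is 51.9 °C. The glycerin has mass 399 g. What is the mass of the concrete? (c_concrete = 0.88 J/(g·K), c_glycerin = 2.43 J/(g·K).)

|Q_concrete| = |Q_glycerin|:
m×0.88×(266 − 51.9) = 399×2.43×(51.9 − 31.1)
188.41 m = 20167  ⇒  m ≈ 107 g

m ≈ 107 g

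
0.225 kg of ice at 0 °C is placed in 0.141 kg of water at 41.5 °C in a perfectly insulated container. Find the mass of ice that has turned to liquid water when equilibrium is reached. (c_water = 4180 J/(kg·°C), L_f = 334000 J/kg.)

m_melted ≈ 0.0732 kg

Cooling the water to 0 °C releases 0.141×4180×41.5 = 24459 J.
Melting all 0.225 kg of ice would need 0.225×334000 = 75150 J.
Since 24459 < 75150 J, not all the ice melts; equilibrium is at 0 °C.
m_melted×334000 = 24459  ⇒  m_melted ≈ 0.07323 kg.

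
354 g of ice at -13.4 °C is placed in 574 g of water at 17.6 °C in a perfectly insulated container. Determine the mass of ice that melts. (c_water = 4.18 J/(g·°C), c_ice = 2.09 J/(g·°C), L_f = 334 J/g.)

Water can give up m c ΔT = 574·4.18·17.6 = 42228 J before reaching 0 °C.
Of that, 354·2.09·13.4 = 9914.1 J goes to bring the ice to 0 °C, leaving 32314 J.
To melt every bit of ice: 354·334 = 118236 J.
Since 32314 < 118236 J, not all the ice melts; equilibrium is at 0 °C.
Mass melted = 32314/334 ≈ 96.75 g.

m_melted ≈ 96.7 g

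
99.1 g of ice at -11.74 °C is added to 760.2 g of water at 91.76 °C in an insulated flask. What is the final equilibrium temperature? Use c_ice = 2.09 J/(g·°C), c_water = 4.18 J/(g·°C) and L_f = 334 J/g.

Setting the total heat transfer to zero:
warm ice to 0 °C: 99.1·2.09·(0 − (-11.74)) = 2431.6
  latent heat to melt: 99.1·334 = 33099
  meltwater 0→T: 99.1·4.18·T = 414.24 T
  water cools: 760.2·4.18·(T − 91.76) = 3177.6(T − 91.76)
3591.9 T = 291580 − 35531 = 256049
T ≈ 71.29 °C — above 0 °C, consistent with complete melting.

T_f ≈ 71.3 °C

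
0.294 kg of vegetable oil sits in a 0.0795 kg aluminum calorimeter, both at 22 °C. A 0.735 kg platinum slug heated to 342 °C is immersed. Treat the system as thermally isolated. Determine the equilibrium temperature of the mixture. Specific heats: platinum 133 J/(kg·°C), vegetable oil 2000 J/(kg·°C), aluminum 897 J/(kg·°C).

T_f ≈ 63.3 °C

T_f = Σ m_i c_i T_i / Σ m_i c_i:
T_f = (97.75·342 + 588·22 + 71.31·22) / (97.75 + 588 + 71.31)
    = 47937 / 757.07 ≈ 63.32 °C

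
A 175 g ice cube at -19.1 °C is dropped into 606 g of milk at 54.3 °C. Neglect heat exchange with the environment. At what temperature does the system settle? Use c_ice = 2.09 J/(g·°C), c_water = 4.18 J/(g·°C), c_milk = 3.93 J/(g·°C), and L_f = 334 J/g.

Heat gained plus heat lost sum to zero:
warm ice to 0 °C: 175·2.09·(0 − (-19.1)) = 6985.8
  fusion: m_ice L_f = 175·334 = 58450
  meltwater 0→T: 175·4.18·T = 731.5 T
  milk: 2381.6(T − 54.3)
3113.1 T = 129320 − 65436 = 63884
T ≈ 20.52 °C (positive, so assuming full melt was valid).

T_f ≈ 20.5 °C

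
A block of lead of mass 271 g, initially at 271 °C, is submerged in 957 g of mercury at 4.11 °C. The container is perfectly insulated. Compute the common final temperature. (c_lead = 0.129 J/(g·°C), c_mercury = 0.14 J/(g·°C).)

T_f ≈ 59.3 °C

T_f = Σ m_i c_i T_i / Σ m_i c_i:
T_f = (34.96*271 + 133.98*4.11) / (34.96 + 133.98)
    = 10025 / 168.94 ≈ 59.34 °C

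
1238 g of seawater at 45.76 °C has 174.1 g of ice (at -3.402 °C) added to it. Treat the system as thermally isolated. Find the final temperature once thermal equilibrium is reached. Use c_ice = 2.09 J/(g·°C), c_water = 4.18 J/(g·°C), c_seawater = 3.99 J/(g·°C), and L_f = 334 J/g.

Let T be the final temperature. ΣQ_i = 0:
ice -3.402→0 °C: 174.1×2.09×3.402 = 1237.9; fusion: m_ice L_f = 174.1×334 = 58149; warm the meltwater: 727.74 T; seawater cools: 1238×3.99×(T − 45.76) = 4939.6(T − 45.76)
5667.4 T = 226037 − 59387 = 166650
T ≈ 29.41 °C. Since T > 0 °C, the all-ice-melts assumption holds.

T_f ≈ 29.4 °C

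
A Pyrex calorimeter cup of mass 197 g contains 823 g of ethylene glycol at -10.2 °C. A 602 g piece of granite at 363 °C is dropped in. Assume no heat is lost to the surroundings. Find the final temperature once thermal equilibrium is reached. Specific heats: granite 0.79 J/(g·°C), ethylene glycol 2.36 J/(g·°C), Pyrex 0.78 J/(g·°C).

Net heat exchanged in the isolated system is zero:
602×0.79×(T − 363) + 823×2.36×(T − (-10.2)) + 197×0.78×(T − (-10.2)) = 0
475.58(T − 363) + 1942.3(T − (-10.2)) + 153.66(T − (-10.2)) = 0
2571.5 T = 151257
T = 151257/2571.5 ≈ 58.82 °C

T_f ≈ 58.8 °C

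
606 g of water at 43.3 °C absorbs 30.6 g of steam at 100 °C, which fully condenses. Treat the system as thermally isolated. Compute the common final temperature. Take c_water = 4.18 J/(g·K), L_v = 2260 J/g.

Taking heat into each body as positive, Σ m c ΔT = 0:
latent heat released on condensation: 30.6·2260 = 69156
  condensate cools 100→T: 30.6·4.18·(T − 100) = 127.91(T − 100)
  water warms: 606·4.18·(T − 43.3) = 2533.1(T − 43.3)
2661 T = 69156 + 12791 + 109682 = 191629
T ≈ 72.01 °C (< 100 °C, so full condensation is consistent).

T_f ≈ 72.0 °C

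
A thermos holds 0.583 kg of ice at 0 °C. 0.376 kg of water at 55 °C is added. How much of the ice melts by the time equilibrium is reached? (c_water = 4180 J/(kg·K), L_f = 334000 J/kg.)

Heat available from the water dropping to 0 °C: 0.376·4180·55 = 86442 J.
Melting all 0.583 kg of ice would need 0.583·334000 = 194722 J.
86442 J < 194722 J, so only part of the ice melts and the system sits at 0 °C.
m_melt = 86442 / L_f = 0.2588 kg.

m_melted ≈ 0.259 kg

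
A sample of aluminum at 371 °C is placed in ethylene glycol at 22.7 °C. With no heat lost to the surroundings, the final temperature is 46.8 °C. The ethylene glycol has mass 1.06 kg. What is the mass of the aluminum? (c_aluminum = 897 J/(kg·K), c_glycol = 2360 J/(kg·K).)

Conservation of energy gives ΣQ = 0:
m×897×(46.8 − 371) + 1.06×2360×(46.8 − 22.7) = 0
-290807 m = -60289
m = -60289/-290807 ≈ 0.2073 kg

m ≈ 0.207 kg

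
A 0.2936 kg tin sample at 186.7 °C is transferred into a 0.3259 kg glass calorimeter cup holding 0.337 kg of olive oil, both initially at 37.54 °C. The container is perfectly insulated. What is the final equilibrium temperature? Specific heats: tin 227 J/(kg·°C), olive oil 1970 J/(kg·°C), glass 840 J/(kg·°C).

T_f ≈ 47.4 °C

Let T be the final temperature. ΣQ_i = 0:
0.2936*227*(T − 186.7) + 0.337*1970*(T − 37.54) + 0.3259*840*(T − 37.54) = 0
(66.65 + 663.89 + 273.76) T = 66.65*186.7 + 663.89*37.54 + 273.76*37.54
T = 47642 / 1004.3 = 47.4 °C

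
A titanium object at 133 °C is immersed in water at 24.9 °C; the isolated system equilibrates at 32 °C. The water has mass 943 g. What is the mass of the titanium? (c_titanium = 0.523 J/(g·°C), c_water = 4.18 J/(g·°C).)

m ≈ 530 g

Heat lost by the titanium = heat gained by the water:
m·0.523·(133 − 32) = 943·4.18·(32 − 24.9)
52.82 m = 27986  ⇒  m ≈ 529.8 g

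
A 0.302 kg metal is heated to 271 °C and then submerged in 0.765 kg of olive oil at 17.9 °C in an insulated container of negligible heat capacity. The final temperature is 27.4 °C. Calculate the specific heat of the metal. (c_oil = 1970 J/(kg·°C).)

c ≈ 195 J/(kg·°C)

m_s c (T_s − T_f) = m_oil c_oil (T_f − T_0):
0.302×c×(271 − 27.4) = 0.765×1970×(27.4 − 17.9)
73.57 c = 14317  ⇒  c ≈ 194.6 J/(kg·°C)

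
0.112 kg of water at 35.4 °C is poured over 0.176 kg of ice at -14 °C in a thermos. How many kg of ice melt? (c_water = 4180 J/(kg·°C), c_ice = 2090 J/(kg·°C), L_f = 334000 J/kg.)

m_melted ≈ 0.0342 kg

Heat available from the water dropping to 0 °C: 0.112×4180×35.4 = 16573 J.
Of that, 0.176×2090×14 = 5149.8 J goes to bring the ice to 0 °C, leaving 11423 J.
Fully melting the ice requires m_ice L_f = 0.176×334000 = 58784 J.
That's not enough to melt it all — equilibrium is at 0 °C with ice remaining.
m_melted×334000 = 11423  ⇒  m_melted ≈ 0.0342 kg.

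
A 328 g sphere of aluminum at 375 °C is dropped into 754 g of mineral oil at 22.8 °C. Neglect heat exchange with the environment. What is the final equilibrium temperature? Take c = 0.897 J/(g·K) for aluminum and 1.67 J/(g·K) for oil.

T_f ≈ 89.5 °C

With ΣQ=0 the equilibrium temperature is the m·c-weighted mean:
T_f = (294.22×375 + 1259.2×22.8) / (294.22 + 1259.2)
    = 139040 / 1553.4 ≈ 89.51 °C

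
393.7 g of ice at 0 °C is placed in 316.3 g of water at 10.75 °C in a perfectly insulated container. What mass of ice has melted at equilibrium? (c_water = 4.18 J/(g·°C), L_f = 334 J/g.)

m_melted ≈ 42.6 g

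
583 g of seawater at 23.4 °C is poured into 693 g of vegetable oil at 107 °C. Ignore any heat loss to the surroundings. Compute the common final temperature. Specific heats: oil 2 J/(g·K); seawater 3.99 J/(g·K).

Energy conservation, ΣQ = 0:
693·2·(T − 107) + 583·3.99·(T − 23.4) = 0
(1386 + 2326.2) T = 1386·107 + 2326.2·23.4
T ≈ 54.61 °C

T_f ≈ 54.6 °C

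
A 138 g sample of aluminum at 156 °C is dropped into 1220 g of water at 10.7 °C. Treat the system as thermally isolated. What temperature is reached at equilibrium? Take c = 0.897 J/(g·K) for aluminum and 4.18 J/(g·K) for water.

T_f ≈ 14.1 °C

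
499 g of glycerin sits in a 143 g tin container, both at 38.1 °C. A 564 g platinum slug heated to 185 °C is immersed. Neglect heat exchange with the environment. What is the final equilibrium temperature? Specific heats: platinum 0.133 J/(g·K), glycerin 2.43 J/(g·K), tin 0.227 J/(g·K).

T_f ≈ 46.4 °C

T_f = Σ m_i c_i T_i / Σ m_i c_i:
T_f = (75.01·185 + 1212.6·38.1 + 32.46·38.1) / (75.01 + 1212.6 + 32.46)
    = 61313 / 1320 ≈ 46.45 °C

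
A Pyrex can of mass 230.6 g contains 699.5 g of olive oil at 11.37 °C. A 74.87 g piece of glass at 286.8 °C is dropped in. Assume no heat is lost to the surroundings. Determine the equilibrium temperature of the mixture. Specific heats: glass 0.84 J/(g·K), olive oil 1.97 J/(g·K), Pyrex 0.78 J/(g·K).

Conservation of energy gives ΣQ = 0:
74.87·0.84·(T − 286.8) + 699.5·1.97·(T − 11.37) + 230.6·0.78·(T − 11.37) = 0
62.89(T − 286.8) + 1378(T − 11.37) + 179.87(T − 11.37) = 0
1620.8 T = 35750
T = 35750 / 1620.8 = 22.1 °C

T_f ≈ 22.1 °C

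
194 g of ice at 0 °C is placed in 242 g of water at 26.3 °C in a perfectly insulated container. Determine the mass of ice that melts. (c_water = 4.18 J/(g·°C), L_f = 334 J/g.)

m_melted ≈ 79.7 g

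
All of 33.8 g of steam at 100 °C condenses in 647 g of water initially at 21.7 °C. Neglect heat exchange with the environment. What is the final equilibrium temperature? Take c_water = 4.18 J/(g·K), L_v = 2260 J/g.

Heat gained plus heat lost sum to zero:
condense steam: −33.8×2260 = −76388
  condensate cools 100→T: 33.8×4.18×(T − 100) = 141.28(T − 100)
  original water: 2704.5(T − 21.7)
2845.7 T = 76388 + 14128 + 58687 = 149203
T ≈ 52.43 °C, under the boiling point, so the assumption holds.

T_f ≈ 52.4 °C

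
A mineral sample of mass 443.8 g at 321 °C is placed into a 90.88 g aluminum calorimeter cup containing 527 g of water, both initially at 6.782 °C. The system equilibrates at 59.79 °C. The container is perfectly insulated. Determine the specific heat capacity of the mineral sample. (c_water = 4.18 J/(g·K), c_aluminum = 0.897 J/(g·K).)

Energy conservation, ΣQ = 0:
443.8·c·(59.79 − 321) + 527·4.18·(59.79 − 6.782) + 90.88·0.897·(59.79 − 6.782) = 0
-115925 c = -121090
c = -121090/-115925 ≈ 1.045 J/(g·K)

c ≈ 1.04 J/(g·K)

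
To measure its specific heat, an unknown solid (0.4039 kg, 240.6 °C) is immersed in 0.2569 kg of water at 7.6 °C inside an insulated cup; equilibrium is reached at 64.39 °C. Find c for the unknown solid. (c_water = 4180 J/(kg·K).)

c ≈ 857 J/(kg·K)

Energy conservation, ΣQ = 0:
0.4039×c×(64.39 − 240.6) + 0.2569×4180×(64.39 − 7.6) = 0
-71.17 c = -60983
c = -60983/-71.17 ≈ 856.9 J/(kg·K)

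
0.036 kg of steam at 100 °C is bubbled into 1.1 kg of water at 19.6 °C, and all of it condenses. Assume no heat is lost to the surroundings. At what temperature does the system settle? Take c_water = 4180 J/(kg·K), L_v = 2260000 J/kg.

T_f ≈ 39.3 °C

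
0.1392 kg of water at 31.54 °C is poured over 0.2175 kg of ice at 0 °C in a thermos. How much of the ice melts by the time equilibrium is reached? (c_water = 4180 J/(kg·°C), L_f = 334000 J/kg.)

m_melted ≈ 0.0549 kg

Water can give up m c ΔT = 0.1392×4180×31.54 = 18352 J before reaching 0 °C.
Melting all 0.2175 kg of ice would need 0.2175×334000 = 72645 J.
Since 18352 < 72645 J, not all the ice melts; equilibrium is at 0 °C.
Mass melted = 18352/334000 ≈ 0.05495 kg.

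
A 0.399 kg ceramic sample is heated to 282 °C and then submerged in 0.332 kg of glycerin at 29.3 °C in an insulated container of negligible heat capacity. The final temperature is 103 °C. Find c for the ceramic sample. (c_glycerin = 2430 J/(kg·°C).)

Heat gained plus heat lost sum to zero:
0.399×c×(103 − 282) + 0.332×2430×(103 − 29.3) = 0
-71.42 c = -59458
c = -59458/-71.42 ≈ 832.5 J/(kg·°C)

c ≈ 833 J/(kg·°C)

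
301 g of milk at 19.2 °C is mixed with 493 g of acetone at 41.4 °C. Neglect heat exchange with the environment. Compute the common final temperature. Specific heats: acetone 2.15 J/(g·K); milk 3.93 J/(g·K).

T_f ≈ 29.7 °C

Let T be the final temperature. ΣQ_i = 0:
493·2.15·(T − 41.4) + 301·3.93·(T − 19.2) = 0
1060(T − 41.4) + 1182.9(T − 19.2) = 0
2242.9 T = 66594
T = 66594 / 2242.9 = 29.7 °C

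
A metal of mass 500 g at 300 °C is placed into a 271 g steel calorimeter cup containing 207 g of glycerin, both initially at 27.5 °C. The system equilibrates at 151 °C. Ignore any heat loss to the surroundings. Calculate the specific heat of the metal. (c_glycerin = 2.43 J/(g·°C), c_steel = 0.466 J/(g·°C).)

c ≈ 1.04 J/(g·°C)

Heat gained plus heat lost sum to zero:
500·c·(151 − 300) + 207·2.43·(151 − 27.5) + 271·0.466·(151 − 27.5) = 0
-74500 c = -77718
c = -77718/-74500 ≈ 1.043 J/(g·°C)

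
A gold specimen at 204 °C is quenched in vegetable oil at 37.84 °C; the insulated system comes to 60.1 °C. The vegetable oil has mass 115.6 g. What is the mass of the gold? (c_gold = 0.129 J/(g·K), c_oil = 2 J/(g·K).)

|Q_gold| = |Q_oil|:
m×0.129×(204 − 60.1) = 115.6×2×(60.1 − 37.84)
18.56 m = 5146.5  ⇒  m ≈ 277.2 g

m ≈ 277 g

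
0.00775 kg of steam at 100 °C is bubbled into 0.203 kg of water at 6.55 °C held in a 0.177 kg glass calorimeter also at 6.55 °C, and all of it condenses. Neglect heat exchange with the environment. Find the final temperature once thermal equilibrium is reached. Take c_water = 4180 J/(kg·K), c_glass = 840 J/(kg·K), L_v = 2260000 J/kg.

Energy balance with sensible and latent terms:
steam→water at 100 °C releases m L_v = 0.00775×2260000 = 17515; condensed water 100 °C→T: 32.4(T − 100); original water: 848.54(T − 6.55); cup: 148.68(T − 6.55)
1029.6 T = 17515 + 3239.5 + 6531.8 = 27286
T ≈ 26.50 °C — below 100 °C, confirming all the steam condensed.

T_f ≈ 26.5 °C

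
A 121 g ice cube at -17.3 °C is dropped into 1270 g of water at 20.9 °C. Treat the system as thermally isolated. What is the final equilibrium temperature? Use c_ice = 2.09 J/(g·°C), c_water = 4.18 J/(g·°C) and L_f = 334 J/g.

Heat gained plus heat lost sum to zero:
ice -17.3→0 °C: 121×2.09×17.3 = 4375; latent heat to melt: 121×334 = 40414; warm the meltwater: 505.78 T; water: 5308.6(T − 20.9)
5814.4 T = 110950 − 44789 = 66161
T ≈ 11.38 °C. Since T > 0 °C, the all-ice-melts assumption holds.

T_f ≈ 11.4 °C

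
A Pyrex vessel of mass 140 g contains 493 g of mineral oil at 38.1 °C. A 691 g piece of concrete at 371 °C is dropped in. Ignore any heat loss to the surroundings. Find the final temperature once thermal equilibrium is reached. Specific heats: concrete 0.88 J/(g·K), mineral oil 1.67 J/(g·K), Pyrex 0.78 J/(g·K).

Heat gained plus heat lost sum to zero:
691*0.88*(T − 371) + 493*1.67*(T − 38.1) + 140*0.78*(T − 38.1) = 0
608.08(T − 371) + 823.31(T − 38.1) + 109.2(T − 38.1) = 0
1540.6 T = 261126
T ≈ 169.50 °C

T_f ≈ 169.5 °C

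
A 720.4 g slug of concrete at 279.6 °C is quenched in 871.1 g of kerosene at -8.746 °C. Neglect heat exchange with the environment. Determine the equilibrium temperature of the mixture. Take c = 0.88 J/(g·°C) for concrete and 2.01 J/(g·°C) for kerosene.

T_f ≈ 67.9 °C

With ΣQ=0 the equilibrium temperature is the m·c-weighted mean:
T_f = (633.95·279.6 + 1750.9·(-8.746)) / (633.95 + 1750.9)
    = 161940 / 2384.9 ≈ 67.90 °C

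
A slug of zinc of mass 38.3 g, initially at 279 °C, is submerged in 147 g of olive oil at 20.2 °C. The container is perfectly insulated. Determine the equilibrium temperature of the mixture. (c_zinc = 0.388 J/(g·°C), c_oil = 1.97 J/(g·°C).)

T_f ≈ 32.8 °C

Set heat shed by the hot body equal to heat absorbed by the cold body:
38.3·0.388·(279 − T) = 147·1.97·(T − 20.2)
14.86(279 − T) = 289.59(T − 20.2)
304.45 T = 9995.8  ⇒  T ≈ 32.83 °C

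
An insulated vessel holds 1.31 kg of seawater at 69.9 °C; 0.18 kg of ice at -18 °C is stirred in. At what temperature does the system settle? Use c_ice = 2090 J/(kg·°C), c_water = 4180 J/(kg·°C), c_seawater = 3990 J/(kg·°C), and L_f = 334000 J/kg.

T_f ≈ 49.9 °C

Setting the total heat transfer to zero:
ice -18→0 °C: 0.18·2090·18 = 6771.6
  melt ice: 0.18·334000 = 60120
  meltwater 0→T: 0.18·4180·T = 752.4 T
  seawater cools: 1.31·3990·(T − 69.9) = 5226.9(T − 69.9)
5979.3 T = 365360 − 66892 = 298469
T ≈ 49.92 °C — above 0 °C, consistent with complete melting.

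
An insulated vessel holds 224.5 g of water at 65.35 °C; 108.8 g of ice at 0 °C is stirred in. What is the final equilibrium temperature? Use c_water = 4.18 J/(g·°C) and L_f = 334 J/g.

T_f ≈ 17.9 °C

Setting the total heat transfer to zero:
fusion: m_ice L_f = 108.8·334 = 36339; meltwater 0→T: 108.8·4.18·T = 454.78 T; water cools: 224.5·4.18·(T − 65.35) = 938.41(T − 65.35)
1393.2 T = 61325 − 36339 = 24986
T ≈ 17.93 °C (positive, so assuming full melt was valid).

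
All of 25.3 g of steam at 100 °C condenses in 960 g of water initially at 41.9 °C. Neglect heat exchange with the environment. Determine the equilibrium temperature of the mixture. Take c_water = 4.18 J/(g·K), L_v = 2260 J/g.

T_f ≈ 57.3 °C

Let T be the final temperature. ΣQ_i = 0:
condense steam: −25.3·2260 = −57178; condensate cools 100→T: 25.3·4.18·(T − 100) = 105.75(T − 100); original water: 4012.8(T − 41.9)
4118.6 T = 57178 + 10575 + 168136 = 235890
T ≈ 57.27 °C (< 100 °C, so full condensation is consistent).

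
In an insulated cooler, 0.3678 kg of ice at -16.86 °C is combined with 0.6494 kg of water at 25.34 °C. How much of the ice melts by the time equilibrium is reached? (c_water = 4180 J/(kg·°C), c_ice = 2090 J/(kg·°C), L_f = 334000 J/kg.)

m_melted ≈ 0.167 kg

Heat available from the water dropping to 0 °C: 0.6494·4180·25.34 = 68785 J.
Warming the ice to 0 °C takes 0.3678·2090·16.86 = 12960 J, leaving 55825 J for melting.
Fully melting the ice requires m_ice L_f = 0.3678·334000 = 122845 J.
Since 55825 < 122845 J, not all the ice melts; equilibrium is at 0 °C.
m_melt = 55825 / L_f = 0.1671 kg.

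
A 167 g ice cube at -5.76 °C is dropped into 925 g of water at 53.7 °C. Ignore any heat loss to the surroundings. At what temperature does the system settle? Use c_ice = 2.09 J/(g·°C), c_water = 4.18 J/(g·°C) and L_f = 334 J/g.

T_f ≈ 32.8 °C

Sum of m c ΔT and latent-heat terms is zero:
ice -5.76→0 °C: 167·2.09·5.76 = 2010.4
  latent heat to melt: 167·334 = 55778
  meltwater 0→T: 167·4.18·T = 698.06 T
  water cools: 925·4.18·(T − 53.7) = 3866.5(T − 53.7)
4564.6 T = 207631 − 57788 = 149843
T ≈ 32.83 °C — above 0 °C, consistent with complete melting.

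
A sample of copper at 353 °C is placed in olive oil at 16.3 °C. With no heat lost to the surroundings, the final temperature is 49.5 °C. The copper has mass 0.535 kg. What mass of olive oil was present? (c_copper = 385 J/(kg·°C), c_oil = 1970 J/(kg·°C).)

m ≈ 0.956 kg

Conservation of energy gives ΣQ = 0:
0.535×385×(49.5 − 353) + m×1970×(49.5 − 16.3) = 0
65404 m = 62513
m = 62513/65404 ≈ 0.9558 kg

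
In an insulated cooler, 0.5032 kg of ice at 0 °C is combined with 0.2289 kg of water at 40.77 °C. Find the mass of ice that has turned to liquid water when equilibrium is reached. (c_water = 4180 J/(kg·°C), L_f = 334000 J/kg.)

Heat available from the water dropping to 0 °C: 0.2289·4180·40.77 = 39009 J.
Fully melting the ice requires m_ice L_f = 0.5032·334000 = 168069 J.
That's not enough to melt it all — equilibrium is at 0 °C with ice remaining.
Mass melted = 39009/334000 ≈ 0.1168 kg.

m_melted ≈ 0.117 kg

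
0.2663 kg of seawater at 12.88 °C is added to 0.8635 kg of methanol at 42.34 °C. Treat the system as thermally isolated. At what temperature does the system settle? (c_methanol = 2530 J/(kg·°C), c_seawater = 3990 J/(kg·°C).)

Heat gained plus heat lost sum to zero:
0.8635×2530×(T − 42.34) + 0.2663×3990×(T − 12.88) = 0
2184.7(T − 42.34) + 1062.5(T − 12.88) = 0
(2184.7 + 1062.5) T = 2184.7×42.34 + 1062.5×12.88
T = 106184 / 3247.2 = 32.7 °C

T_f ≈ 32.7 °C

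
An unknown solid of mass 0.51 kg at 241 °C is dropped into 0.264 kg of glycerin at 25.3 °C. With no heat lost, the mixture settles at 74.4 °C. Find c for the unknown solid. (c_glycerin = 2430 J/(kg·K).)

Let T be the final temperature. ΣQ_i = 0:
0.51×c×(74.4 − 241) + 0.264×2430×(74.4 − 25.3) = 0
-84.97 c = -31499
c = -31499/-84.97 ≈ 370.7 J/(kg·K)

c ≈ 371 J/(kg·K)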